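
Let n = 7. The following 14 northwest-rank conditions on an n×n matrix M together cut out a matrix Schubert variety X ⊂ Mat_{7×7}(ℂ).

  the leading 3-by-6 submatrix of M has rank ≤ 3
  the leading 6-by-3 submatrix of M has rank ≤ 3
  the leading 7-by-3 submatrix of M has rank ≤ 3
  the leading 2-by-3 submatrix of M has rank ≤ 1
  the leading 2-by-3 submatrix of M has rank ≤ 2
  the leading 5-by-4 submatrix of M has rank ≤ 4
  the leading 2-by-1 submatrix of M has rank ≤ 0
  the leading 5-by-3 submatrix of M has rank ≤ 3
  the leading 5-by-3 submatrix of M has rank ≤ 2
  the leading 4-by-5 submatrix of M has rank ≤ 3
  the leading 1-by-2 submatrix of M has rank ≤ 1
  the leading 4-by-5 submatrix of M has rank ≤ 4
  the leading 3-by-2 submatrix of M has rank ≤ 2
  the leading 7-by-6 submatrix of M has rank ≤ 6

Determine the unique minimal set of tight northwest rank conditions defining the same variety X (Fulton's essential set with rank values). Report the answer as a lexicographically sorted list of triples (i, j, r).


Rank table r_w(7×7) implied by the 14 constraints:

  row 1: 0 | 1 | 1 | 1 | 1 | 1 | 1
  row 2: 0 | 1 | 1 | 2 | 2 | 2 | 2
  row 3: 1 | 2 | 2 | 3 | 3 | 3 | 3
  row 4: 1 | 2 | 2 | 3 | 3 | 4 | 4
  row 5: 1 | 2 | 2 | 3 | 4 | 5 | 5
  row 6: 1 | 2 | 3 | 4 | 5 | 6 | 6
  row 7: 1 | 2 | 3 | 4 | 5 | 6 | 7

the unique w with this rank table is (2, 4, 1, 6, 5, 3, 7).

ℓ(w)=6; the 4 essential cells (i,j,r):

[(2, 1, 0), (2, 3, 1), (4, 5, 3), (5, 3, 2)]


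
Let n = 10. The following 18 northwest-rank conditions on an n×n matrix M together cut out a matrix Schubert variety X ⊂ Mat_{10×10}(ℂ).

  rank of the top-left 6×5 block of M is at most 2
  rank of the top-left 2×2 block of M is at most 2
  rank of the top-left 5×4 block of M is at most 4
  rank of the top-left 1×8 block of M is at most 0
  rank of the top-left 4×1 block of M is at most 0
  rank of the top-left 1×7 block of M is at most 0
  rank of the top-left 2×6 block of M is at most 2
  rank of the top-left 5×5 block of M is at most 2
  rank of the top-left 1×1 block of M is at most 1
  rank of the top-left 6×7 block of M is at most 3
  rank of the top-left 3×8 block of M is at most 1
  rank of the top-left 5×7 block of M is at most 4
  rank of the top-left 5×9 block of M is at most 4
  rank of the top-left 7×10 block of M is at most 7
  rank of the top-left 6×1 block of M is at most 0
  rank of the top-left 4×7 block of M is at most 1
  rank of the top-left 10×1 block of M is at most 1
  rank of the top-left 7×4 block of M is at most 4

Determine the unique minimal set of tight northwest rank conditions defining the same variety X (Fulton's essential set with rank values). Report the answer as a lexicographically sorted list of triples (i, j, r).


Computing R[i][j] = min implied NW-rank bound (n=10, 18 conditions):

  i=1: 0, 0, 0, 0, 0, 0, 0, 0, 1, 1
  i=2: 0, 1, 1, 1, 1, 1, 1, 1, 2, 2
  i=3: 0, 1, 1, 1, 1, 1, 1, 1, 2, 3
  i=4: 0, 1, 1, 1, 1, 1, 1, 2, 3, 4
  i=5: 0, 1, 2, 2, 2, 2, 2, 3, 4, 5
  i=6: 0, 1, 2, 2, 2, 3, 3, 4, 5, 6
  i=7: 1, 2, 3, 3, 3, 4, 4, 5, 6, 7
  i=8: 1, 2, 3, 4, 4, 5, 5, 6, 7, 8
  i=9: 1, 2, 3, 4, 5, 6, 6, 7, 8, 9
  i=10: 1, 2, 3, 4, 5, 6, 7, 8, 9, 10

so w = (9, 2, 10, 8, 3, 6, 1, 4, 5, 7).

ℓ(w)=26; the 5 essential cells (i,j,r):

[(1, 8, 0), (3, 8, 1), (4, 7, 1), (6, 1, 0), (6, 5, 2)]


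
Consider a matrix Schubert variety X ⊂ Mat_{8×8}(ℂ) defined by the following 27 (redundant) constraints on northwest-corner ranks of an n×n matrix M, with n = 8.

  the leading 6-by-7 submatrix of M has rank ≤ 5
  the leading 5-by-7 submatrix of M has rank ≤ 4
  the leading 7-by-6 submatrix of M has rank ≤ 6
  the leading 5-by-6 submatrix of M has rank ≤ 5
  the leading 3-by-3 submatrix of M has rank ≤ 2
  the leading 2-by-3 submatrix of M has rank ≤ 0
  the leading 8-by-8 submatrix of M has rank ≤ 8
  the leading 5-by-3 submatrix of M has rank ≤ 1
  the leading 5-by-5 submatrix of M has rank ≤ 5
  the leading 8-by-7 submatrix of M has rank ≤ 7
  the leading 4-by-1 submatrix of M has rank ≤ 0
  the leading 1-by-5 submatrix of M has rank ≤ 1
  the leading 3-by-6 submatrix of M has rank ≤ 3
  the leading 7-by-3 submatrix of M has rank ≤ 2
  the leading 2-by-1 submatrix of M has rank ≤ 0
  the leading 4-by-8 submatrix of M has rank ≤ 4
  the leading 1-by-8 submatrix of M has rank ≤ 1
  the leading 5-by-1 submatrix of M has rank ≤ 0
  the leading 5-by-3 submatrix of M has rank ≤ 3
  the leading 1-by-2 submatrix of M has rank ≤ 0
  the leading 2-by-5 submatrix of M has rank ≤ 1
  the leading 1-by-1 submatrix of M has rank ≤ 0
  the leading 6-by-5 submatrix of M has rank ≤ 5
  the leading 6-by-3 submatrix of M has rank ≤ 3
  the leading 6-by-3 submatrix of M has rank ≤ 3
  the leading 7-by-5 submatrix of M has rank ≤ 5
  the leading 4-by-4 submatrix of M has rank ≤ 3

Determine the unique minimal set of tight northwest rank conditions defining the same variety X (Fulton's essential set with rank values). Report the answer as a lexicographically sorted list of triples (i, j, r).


Propagating the 27 rank bounds to every northwest block:

  R[1]: 0, 0, 0, 1, 1, 1, 1, 1
  R[2]: 0, 0, 0, 1, 1, 2, 2, 2
  R[3]: 0, 1, 1, 2, 2, 3, 3, 3
  R[4]: 0, 1, 1, 2, 3, 4, 4, 4
  R[5]: 0, 1, 1, 2, 3, 4, 4, 5
  R[6]: 1, 2, 2, 3, 4, 5, 5, 6
  R[7]: 1, 2, 2, 3, 4, 5, 6, 7
  R[8]: 1, 2, 3, 4, 5, 6, 7, 8

reading off 1-entries of Δ²R: w = (4, 6, 2, 5, 8, 1, 7, 3).

6 SE-corners of the 14-cell Rothe diagram give Ess(w):

[(2, 3, 0), (2, 5, 1), (5, 1, 0), (5, 3, 1), (5, 7, 4), (7, 3, 2)]


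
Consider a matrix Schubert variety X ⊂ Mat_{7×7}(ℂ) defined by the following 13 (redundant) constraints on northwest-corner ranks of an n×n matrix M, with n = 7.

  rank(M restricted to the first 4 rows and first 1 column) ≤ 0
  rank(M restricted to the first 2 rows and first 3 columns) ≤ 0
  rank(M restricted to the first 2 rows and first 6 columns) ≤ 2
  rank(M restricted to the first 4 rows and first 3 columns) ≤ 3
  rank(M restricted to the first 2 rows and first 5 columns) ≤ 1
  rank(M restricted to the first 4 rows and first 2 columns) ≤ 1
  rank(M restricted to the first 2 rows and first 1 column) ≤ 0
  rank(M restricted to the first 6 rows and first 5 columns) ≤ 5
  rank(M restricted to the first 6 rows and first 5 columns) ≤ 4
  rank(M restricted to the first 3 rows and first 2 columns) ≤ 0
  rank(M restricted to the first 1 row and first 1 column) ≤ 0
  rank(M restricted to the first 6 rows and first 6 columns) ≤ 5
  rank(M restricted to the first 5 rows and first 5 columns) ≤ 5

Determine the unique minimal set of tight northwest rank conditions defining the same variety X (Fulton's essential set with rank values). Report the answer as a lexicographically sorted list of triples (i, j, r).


Reconstructing r_w from the 13 given conditions:

  i=1: 0, 0, 0, 1, 1, 1, 1
  i=2: 0, 0, 0, 1, 1, 2, 2
  i=3: 0, 0, 1, 2, 2, 3, 3
  i=4: 0, 1, 2, 3, 3, 4, 4
  i=5: 1, 2, 3, 4, 4, 5, 5
  i=6: 1, 2, 3, 4, 4, 5, 6
  i=7: 1, 2, 3, 4, 5, 6, 7

so w = (4, 6, 3, 2, 1, 7, 5).

ℓ(w)=11; the 5 essential cells (i,j,r):

[(2, 3, 0), (2, 5, 1), (3, 2, 0), (4, 1, 0), (6, 5, 4)]


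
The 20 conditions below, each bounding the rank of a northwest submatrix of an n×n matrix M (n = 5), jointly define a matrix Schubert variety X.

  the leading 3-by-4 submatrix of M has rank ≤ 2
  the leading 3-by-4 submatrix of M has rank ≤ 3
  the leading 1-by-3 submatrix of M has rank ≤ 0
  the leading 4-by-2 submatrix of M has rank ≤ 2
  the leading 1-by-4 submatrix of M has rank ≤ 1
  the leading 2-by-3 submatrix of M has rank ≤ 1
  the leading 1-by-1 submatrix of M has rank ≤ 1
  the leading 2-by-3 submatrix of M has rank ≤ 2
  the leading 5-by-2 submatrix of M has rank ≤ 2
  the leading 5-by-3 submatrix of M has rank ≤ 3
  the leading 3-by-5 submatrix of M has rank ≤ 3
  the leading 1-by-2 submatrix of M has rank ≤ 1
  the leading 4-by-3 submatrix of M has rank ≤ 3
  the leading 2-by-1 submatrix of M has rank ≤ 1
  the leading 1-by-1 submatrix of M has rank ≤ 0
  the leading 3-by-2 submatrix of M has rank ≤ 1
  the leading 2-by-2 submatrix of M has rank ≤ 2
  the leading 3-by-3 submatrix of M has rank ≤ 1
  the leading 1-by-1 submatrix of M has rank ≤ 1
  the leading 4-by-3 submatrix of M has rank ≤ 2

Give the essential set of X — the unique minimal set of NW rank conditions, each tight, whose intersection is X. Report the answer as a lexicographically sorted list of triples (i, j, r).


Computing R[i][j] = min implied NW-rank bound (n=5, 20 conditions):

  i=1: 0  0  0  1  1
  i=2: 1  1  1  2  2
  i=3: 1  1  1  2  3
  i=4: 1  2  2  3  4
  i=5: 1  2  3  4  5

hence w(1..5) = (4, 1, 5, 2, 3).

2 SE-corners of the 5-cell Rothe diagram give Ess(w):

[(1, 3, 0), (3, 3, 1)]


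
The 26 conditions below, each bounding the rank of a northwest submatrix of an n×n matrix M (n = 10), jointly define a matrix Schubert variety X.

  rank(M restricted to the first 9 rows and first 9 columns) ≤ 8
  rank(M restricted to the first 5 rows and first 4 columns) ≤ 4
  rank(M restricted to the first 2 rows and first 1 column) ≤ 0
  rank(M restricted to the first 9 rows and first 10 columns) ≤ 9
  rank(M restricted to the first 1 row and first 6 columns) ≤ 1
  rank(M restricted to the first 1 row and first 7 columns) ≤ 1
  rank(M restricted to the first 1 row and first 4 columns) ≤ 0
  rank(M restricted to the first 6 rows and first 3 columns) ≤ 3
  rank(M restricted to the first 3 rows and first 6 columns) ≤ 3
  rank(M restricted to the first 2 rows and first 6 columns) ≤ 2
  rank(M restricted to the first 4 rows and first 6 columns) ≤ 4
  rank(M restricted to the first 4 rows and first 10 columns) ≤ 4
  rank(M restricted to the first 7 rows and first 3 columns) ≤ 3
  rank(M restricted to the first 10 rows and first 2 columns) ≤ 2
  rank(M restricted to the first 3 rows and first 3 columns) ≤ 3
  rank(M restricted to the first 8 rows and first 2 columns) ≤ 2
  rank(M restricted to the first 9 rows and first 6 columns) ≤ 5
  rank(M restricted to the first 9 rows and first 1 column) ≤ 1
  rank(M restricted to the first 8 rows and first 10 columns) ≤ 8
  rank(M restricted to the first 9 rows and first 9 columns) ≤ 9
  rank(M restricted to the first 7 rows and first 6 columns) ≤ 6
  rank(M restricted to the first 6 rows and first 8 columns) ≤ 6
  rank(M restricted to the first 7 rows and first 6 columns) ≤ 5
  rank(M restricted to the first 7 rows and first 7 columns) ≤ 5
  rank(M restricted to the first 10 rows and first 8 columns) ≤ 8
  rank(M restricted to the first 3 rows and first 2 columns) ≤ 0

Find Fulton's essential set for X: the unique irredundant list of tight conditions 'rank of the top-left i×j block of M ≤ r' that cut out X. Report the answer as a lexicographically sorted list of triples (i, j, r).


Reconstructing r_w from the 26 given conditions:

  R[1]: 0 | 0 | 0 | 0 | 1 | 1 | 1 | 1 | 1 | 1
  R[2]: 0 | 0 | 1 | 1 | 2 | 2 | 2 | 2 | 2 | 2
  R[3]: 0 | 0 | 1 | 2 | 3 | 3 | 3 | 3 | 3 | 3
  R[4]: 1 | 1 | 2 | 3 | 4 | 4 | 4 | 4 | 4 | 4
  R[5]: 1 | 2 | 3 | 4 | 5 | 5 | 5 | 5 | 5 | 5
  R[6]: 1 | 2 | 3 | 4 | 5 | 5 | 5 | 6 | 6 | 6
  R[7]: 1 | 2 | 3 | 4 | 5 | 5 | 5 | 6 | 7 | 7
  R[8]: 1 | 2 | 3 | 4 | 5 | 5 | 6 | 7 | 8 | 8
  R[9]: 1 | 2 | 3 | 4 | 5 | 5 | 6 | 7 | 8 | 9
  R[10]: 1 | 2 | 3 | 4 | 5 | 6 | 7 | 8 | 9 | 10

hence w(1..10) = (5, 3, 4, 1, 2, 8, 9, 7, 10, 6).

|D(w)|=14, |Ess(w)|=4:

[(1, 4, 0), (3, 2, 0), (7, 7, 5), (9, 6, 5)]


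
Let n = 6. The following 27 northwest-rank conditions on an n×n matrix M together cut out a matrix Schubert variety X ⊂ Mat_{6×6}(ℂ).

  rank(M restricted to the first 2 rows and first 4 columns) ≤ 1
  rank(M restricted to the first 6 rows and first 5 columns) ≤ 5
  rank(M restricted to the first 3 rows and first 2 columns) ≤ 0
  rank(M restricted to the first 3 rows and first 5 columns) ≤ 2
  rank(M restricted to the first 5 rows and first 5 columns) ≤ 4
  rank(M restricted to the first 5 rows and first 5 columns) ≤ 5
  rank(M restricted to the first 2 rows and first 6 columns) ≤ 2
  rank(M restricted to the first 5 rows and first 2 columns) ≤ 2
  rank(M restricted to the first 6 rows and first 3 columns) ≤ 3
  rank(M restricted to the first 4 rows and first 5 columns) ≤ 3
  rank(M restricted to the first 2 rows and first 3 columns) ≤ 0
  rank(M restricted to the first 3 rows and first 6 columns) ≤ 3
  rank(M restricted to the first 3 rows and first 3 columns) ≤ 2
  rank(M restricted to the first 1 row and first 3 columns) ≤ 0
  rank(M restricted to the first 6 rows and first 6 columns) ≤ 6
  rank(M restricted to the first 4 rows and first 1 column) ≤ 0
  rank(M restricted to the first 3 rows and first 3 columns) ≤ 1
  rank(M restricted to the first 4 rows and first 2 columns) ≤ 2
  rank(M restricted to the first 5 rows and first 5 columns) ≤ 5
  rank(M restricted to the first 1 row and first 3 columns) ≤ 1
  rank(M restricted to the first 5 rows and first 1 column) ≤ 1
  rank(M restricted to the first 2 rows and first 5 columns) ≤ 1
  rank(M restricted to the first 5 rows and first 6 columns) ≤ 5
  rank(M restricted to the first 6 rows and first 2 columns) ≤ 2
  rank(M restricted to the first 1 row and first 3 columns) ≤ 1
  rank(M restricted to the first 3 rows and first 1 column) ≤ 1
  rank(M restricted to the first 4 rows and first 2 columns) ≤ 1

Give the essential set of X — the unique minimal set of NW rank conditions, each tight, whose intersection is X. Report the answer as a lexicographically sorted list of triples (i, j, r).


Propagating the 27 rank bounds to every northwest block:

  R[1]: 0, 0, 0, 1, 1, 1
  R[2]: 0, 0, 0, 1, 1, 2
  R[3]: 0, 0, 1, 2, 2, 3
  R[4]: 0, 1, 2, 3, 3, 4
  R[5]: 1, 2, 3, 4, 4, 5
  R[6]: 1, 2, 3, 4, 5, 6

hence w(1..6) = (4, 6, 3, 2, 1, 5).

Rothe diagram D(w) (10 cells), 4 SE-corners (essential conditions):

[(2, 3, 0), (2, 5, 1), (3, 2, 0), (4, 1, 0)]


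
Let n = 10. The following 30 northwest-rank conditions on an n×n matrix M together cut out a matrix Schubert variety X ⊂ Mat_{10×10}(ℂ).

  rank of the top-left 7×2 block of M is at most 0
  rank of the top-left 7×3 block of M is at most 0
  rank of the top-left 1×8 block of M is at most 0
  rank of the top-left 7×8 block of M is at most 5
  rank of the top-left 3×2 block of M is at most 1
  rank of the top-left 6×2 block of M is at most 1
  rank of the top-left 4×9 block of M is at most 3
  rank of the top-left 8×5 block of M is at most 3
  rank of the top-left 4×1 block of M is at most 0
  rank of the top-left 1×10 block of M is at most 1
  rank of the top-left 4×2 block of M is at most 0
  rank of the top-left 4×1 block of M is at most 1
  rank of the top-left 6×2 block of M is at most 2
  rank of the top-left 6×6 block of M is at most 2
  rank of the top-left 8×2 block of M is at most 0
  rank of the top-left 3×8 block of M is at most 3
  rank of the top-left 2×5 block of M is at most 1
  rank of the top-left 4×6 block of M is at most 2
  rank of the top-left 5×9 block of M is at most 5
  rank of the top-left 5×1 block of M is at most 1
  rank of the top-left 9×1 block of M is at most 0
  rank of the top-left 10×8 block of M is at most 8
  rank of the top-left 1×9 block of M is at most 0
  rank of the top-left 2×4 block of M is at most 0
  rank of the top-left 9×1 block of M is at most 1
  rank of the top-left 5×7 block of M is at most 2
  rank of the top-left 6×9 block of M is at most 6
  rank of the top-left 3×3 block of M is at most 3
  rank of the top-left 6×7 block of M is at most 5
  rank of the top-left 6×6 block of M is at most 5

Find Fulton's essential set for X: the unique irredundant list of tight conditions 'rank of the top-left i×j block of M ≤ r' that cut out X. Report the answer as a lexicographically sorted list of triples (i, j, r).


Rank table r_w(10×10) implied by the 30 constraints:

  i=1: 0, 0, 0, 0, 0, 0, 0, 0, 0, 1
  i=2: 0, 0, 0, 0, 1, 1, 1, 1, 1, 2
  i=3: 0, 0, 0, 1, 2, 2, 2, 2, 2, 3
  i=4: 0, 0, 0, 1, 2, 2, 2, 3, 3, 4
  i=5: 0, 0, 0, 1, 2, 2, 2, 3, 4, 5
  i=6: 0, 0, 0, 1, 2, 2, 3, 4, 5, 6
  i=7: 0, 0, 0, 1, 2, 3, 4, 5, 6, 7
  i=8: 0, 0, 1, 2, 3, 4, 5, 6, 7, 8
  i=9: 0, 1, 2, 3, 4, 5, 6, 7, 8, 9
  i=10: 1, 2, 3, 4, 5, 6, 7, 8, 9, 10

hence w(1..10) = (10, 5, 4, 8, 9, 7, 6, 3, 2, 1).

Fulton essential set (7 of the 36 Rothe cells):

[(1, 9, 0), (2, 4, 0), (5, 7, 2), (6, 6, 2), (7, 3, 0), (8, 2, 0), (9, 1, 0)]


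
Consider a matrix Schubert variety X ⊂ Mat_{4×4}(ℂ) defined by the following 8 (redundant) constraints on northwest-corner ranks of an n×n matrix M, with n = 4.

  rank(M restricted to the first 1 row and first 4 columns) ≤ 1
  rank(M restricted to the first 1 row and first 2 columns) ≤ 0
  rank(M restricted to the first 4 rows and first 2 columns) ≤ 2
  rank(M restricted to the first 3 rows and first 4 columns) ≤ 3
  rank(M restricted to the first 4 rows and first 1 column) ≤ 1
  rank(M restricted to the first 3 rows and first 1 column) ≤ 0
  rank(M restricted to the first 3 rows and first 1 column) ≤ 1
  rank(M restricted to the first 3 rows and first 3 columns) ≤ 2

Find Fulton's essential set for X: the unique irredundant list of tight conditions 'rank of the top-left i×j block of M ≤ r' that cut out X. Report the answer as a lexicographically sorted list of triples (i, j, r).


Recovering R(i,j) via the rank-extension bound from the 8 conditions:

  i=1: 0 | 0 | 1 | 1
  i=2: 0 | 1 | 2 | 2
  i=3: 0 | 1 | 2 | 3
  i=4: 1 | 2 | 3 | 4

giving w = (3, 2, 4, 1) via Δ²R.

D(w) has 4 cells with 2 SE-corners; essential set:

[(1, 2, 0), (3, 1, 0)]


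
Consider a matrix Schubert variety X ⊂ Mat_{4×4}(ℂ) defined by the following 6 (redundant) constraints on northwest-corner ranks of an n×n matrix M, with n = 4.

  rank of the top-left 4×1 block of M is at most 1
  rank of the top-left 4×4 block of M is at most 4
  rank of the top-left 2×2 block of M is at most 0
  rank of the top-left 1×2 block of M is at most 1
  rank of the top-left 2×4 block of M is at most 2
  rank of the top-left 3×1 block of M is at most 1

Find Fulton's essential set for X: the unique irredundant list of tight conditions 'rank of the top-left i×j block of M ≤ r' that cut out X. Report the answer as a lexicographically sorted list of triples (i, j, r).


The tightest implied rank at each (i,j), from the 6 conditions:

  i=1: 0, 0, 1, 1
  i=2: 0, 0, 1, 2
  i=3: 1, 1, 2, 3
  i=4: 1, 2, 3, 4

reading off 1-entries of Δ²R: w = (3, 4, 1, 2).

|D(w)|=4, |Ess(w)|=1:

[(2, 2, 0)]


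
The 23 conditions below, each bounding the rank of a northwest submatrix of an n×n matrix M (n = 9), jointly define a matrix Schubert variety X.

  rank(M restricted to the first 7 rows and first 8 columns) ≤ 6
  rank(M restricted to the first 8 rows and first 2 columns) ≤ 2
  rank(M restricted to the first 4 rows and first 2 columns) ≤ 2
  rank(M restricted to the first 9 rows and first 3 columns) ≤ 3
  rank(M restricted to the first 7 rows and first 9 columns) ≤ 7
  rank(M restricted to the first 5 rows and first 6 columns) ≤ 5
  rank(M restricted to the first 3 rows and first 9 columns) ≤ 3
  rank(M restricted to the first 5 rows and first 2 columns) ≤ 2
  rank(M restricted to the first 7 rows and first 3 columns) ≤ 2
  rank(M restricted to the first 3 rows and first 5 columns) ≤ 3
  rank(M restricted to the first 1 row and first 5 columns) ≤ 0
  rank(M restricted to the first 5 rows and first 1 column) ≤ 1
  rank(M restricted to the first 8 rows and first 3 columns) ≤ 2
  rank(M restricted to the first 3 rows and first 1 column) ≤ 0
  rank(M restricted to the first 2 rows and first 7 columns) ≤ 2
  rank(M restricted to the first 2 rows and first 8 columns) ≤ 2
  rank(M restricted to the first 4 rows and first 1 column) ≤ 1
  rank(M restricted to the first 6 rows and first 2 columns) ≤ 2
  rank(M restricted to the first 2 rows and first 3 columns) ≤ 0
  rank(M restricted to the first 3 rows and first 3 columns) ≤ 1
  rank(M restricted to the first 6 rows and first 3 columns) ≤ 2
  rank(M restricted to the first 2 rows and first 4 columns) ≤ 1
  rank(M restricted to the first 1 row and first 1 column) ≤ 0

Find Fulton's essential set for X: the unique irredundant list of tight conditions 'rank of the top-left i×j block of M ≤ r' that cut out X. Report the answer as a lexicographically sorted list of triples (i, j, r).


The tightest implied rank at each (i,j), from the 23 conditions:

  0  0  0  0  0  1  1  1  1
  0  0  0  1  1  2  2  2  2
  0  1  1  2  2  3  3  3  3
  1  2  2  3  3  4  4  4  4
  1  2  2  3  4  5  5  5  5
  1  2  2  3  4  5  6  6  6
  1  2  2  3  4  5  6  6  7
  1  2  2  3  4  5  6  7  8
  1  2  3  4  5  6  7  8  9

the unique w with this rank table is (6, 4, 2, 1, 5, 7, 9, 8, 3).

|D(w)|=14, |Ess(w)|=5:

[(1, 5, 0), (2, 3, 0), (3, 1, 0), (7, 8, 6), (8, 3, 2)]


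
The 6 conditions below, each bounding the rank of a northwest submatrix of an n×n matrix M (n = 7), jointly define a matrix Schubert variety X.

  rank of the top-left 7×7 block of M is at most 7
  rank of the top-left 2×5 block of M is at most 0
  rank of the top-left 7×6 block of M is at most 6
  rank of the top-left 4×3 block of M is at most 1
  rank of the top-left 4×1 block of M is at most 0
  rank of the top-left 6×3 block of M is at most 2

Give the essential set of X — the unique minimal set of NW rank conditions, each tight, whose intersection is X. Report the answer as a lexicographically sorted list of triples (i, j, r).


The tightest implied rank at each (i,j), from the 6 conditions:

  i=1: 0 0 0 0 0 1 1
  i=2: 0 0 0 0 0 1 2
  i=3: 0 1 1 1 1 2 3
  i=4: 0 1 1 2 2 3 4
  i=5: 1 2 2 3 3 4 5
  i=6: 1 2 2 3 4 5 6
  i=7: 1 2 3 4 5 6 7

giving w = (6, 7, 2, 4, 1, 5, 3) via Δ²R.

Rothe diagram D(w) (14 cells), 4 SE-corners (essential conditions):

[(2, 5, 0), (4, 1, 0), (4, 3, 1), (6, 3, 2)]


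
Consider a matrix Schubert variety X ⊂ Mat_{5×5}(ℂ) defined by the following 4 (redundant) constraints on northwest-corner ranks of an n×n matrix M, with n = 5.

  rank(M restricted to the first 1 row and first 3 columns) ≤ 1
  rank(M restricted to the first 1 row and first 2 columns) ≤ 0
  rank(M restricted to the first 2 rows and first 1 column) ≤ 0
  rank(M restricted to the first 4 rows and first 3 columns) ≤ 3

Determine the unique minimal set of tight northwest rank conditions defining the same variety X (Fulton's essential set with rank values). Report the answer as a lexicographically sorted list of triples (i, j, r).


Reconstructing r_w from the 4 given conditions:

  i=1: 0 0 1 1 1
  i=2: 0 1 2 2 2
  i=3: 1 2 3 3 3
  i=4: 1 2 3 4 4
  i=5: 1 2 3 4 5

giving w = (3, 2, 1, 4, 5) via Δ²R.

|D(w)|=3, |Ess(w)|=2:

[(1, 2, 0), (2, 1, 0)]


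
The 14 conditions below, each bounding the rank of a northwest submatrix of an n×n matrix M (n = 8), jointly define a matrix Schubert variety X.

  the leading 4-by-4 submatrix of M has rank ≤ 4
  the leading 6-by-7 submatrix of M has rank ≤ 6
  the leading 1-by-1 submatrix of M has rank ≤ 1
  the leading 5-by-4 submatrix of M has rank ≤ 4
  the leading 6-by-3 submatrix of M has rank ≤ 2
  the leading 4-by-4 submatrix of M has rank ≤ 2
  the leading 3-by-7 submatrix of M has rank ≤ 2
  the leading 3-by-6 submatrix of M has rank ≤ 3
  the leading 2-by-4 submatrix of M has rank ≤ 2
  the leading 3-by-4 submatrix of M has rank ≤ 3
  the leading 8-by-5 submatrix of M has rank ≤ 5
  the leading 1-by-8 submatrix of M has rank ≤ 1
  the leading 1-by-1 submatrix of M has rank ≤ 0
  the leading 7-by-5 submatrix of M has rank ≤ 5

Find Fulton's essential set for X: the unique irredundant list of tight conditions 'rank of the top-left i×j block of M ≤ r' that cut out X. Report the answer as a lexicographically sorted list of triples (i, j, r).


Rank table r_w(8×8) implied by the 14 constraints:

  row 1: 0 | 1 | 1 | 1 | 1 | 1 | 1 | 1
  row 2: 1 | 2 | 2 | 2 | 2 | 2 | 2 | 2
  row 3: 1 | 2 | 2 | 2 | 2 | 2 | 2 | 3
  row 4: 1 | 2 | 2 | 2 | 3 | 3 | 3 | 4
  row 5: 1 | 2 | 2 | 3 | 4 | 4 | 4 | 5
  row 6: 1 | 2 | 2 | 3 | 4 | 5 | 5 | 6
  row 7: 1 | 2 | 3 | 4 | 5 | 6 | 6 | 7
  row 8: 1 | 2 | 3 | 4 | 5 | 6 | 7 | 8

reading off 1-entries of Δ²R: w = (2, 1, 8, 5, 4, 6, 3, 7).

Rothe diagram D(w) (10 cells), 4 SE-corners (essential conditions):

[(1, 1, 0), (3, 7, 2), (4, 4, 2), (6, 3, 2)]


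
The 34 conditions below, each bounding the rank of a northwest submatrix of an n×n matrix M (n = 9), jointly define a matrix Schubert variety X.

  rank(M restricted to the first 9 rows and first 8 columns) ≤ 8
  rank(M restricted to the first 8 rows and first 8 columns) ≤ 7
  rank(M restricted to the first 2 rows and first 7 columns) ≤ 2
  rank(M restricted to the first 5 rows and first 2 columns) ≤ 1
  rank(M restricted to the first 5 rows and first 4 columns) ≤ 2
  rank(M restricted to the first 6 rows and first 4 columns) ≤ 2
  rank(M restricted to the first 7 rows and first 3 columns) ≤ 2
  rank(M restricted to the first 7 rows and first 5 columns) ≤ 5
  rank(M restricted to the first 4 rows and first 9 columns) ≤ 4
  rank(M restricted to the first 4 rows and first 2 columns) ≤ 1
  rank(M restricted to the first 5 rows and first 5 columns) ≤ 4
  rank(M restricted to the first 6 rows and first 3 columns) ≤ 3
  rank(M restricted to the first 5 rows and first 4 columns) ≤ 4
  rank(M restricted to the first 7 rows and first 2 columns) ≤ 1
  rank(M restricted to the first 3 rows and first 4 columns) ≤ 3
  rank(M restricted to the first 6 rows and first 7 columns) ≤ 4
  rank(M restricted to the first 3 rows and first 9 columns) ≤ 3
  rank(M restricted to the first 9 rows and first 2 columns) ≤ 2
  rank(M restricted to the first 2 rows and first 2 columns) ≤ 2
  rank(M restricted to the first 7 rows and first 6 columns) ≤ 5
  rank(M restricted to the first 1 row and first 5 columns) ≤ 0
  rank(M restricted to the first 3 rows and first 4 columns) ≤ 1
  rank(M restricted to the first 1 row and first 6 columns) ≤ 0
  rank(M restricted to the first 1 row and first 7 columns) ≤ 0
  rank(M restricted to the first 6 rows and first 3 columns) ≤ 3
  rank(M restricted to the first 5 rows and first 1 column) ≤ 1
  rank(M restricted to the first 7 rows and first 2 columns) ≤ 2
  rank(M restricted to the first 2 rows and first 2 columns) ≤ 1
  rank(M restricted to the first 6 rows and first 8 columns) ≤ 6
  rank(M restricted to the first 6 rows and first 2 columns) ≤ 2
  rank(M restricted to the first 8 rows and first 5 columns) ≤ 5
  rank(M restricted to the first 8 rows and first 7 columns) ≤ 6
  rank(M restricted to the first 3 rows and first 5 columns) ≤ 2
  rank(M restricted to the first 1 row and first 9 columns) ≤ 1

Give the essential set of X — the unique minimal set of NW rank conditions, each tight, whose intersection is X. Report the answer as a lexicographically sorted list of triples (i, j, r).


Propagating the 34 rank bounds to every northwest block:

  i=1: 0 | 0 | 0 | 0 | 0 | 0 | 0 | 1 | 1
  i=2: 1 | 1 | 1 | 1 | 1 | 1 | 1 | 2 | 2
  i=3: 1 | 1 | 1 | 1 | 2 | 2 | 2 | 3 | 3
  i=4: 1 | 1 | 2 | 2 | 3 | 3 | 3 | 4 | 4
  i=5: 1 | 1 | 2 | 2 | 3 | 4 | 4 | 5 | 5
  i=6: 1 | 1 | 2 | 2 | 3 | 4 | 4 | 5 | 6
  i=7: 1 | 1 | 2 | 3 | 4 | 5 | 5 | 6 | 7
  i=8: 1 | 2 | 3 | 4 | 5 | 6 | 6 | 7 | 8
  i=9: 1 | 2 | 3 | 4 | 5 | 6 | 7 | 8 | 9

reading off 1-entries of Δ²R: w = (8, 1, 5, 3, 6, 9, 4, 2, 7).

ℓ(w)=17; the 5 essential cells (i,j,r):

[(1, 7, 0), (3, 4, 1), (6, 4, 2), (6, 7, 4), (7, 2, 1)]


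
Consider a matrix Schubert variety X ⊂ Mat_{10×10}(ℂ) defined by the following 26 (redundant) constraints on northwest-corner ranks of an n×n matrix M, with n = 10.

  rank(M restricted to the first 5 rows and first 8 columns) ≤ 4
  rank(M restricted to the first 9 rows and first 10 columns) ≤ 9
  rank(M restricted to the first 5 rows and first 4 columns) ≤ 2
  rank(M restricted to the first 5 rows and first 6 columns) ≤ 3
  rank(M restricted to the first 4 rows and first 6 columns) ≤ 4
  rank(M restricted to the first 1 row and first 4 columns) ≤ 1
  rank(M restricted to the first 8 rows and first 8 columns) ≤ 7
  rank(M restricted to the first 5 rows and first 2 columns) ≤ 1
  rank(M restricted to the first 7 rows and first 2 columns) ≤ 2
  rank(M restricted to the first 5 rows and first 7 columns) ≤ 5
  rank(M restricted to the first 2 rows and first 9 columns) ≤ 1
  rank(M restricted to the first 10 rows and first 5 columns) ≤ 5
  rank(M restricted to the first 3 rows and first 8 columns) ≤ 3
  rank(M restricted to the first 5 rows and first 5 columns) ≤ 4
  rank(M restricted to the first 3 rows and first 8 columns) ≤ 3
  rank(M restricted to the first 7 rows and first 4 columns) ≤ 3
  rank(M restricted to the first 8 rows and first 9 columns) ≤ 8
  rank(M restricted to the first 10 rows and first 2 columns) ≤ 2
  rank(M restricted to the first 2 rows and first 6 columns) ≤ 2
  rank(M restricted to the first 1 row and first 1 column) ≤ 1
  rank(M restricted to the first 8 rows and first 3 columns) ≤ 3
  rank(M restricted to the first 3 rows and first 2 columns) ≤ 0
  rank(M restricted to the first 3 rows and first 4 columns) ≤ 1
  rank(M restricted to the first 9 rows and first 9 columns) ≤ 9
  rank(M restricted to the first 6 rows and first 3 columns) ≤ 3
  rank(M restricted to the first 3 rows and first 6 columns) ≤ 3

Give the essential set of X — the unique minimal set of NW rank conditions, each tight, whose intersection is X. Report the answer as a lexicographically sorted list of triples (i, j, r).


Rank table r_w(10×10) implied by the 26 constraints:

  i=1: 0, 0, 1, 1, 1, 1, 1, 1, 1, 1
  i=2: 0, 0, 1, 1, 1, 1, 1, 1, 1, 2
  i=3: 0, 0, 1, 1, 2, 2, 2, 2, 2, 3
  i=4: 1, 1, 2, 2, 3, 3, 3, 3, 3, 4
  i=5: 1, 1, 2, 2, 3, 3, 4, 4, 4, 5
  i=6: 1, 2, 3, 3, 4, 4, 5, 5, 5, 6
  i=7: 1, 2, 3, 3, 4, 5, 6, 6, 6, 7
  i=8: 1, 2, 3, 4, 5, 6, 7, 7, 7, 8
  i=9: 1, 2, 3, 4, 5, 6, 7, 8, 8, 9
  i=10: 1, 2, 3, 4, 5, 6, 7, 8, 9, 10

reading off 1-entries of Δ²R: w = (3, 10, 5, 1, 7, 2, 6, 4, 8, 9).

|D(w)|=17, |Ess(w)|=7:

[(2, 9, 1), (3, 2, 0), (3, 4, 1), (5, 2, 1), (5, 4, 2), (5, 6, 3), (7, 4, 3)]


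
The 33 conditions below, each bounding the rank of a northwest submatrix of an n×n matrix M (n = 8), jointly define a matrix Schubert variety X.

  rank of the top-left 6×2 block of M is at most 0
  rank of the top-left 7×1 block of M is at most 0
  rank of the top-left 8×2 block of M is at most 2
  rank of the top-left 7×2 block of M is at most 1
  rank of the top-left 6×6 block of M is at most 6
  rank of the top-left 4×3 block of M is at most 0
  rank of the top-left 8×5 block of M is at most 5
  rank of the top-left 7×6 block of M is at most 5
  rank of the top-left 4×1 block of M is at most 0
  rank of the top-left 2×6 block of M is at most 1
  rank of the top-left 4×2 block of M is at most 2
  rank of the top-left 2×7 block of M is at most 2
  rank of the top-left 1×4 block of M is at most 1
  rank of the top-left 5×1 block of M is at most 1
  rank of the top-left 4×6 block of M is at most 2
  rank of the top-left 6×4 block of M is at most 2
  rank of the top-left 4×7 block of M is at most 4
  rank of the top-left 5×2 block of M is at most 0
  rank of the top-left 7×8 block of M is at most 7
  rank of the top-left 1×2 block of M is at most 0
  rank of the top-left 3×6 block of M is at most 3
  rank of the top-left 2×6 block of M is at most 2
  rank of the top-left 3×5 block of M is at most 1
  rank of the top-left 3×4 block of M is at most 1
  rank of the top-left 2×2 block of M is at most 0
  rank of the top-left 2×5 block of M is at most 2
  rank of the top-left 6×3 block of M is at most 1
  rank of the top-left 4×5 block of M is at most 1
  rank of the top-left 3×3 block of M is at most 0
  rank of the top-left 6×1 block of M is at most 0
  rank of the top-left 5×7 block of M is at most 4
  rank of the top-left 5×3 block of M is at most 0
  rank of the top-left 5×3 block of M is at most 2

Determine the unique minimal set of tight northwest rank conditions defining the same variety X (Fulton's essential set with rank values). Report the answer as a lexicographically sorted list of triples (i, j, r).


The tightest implied rank at each (i,j), from the 33 conditions:

  R[1]: 0  0  0  1  1  1  1  1
  R[2]: 0  0  0  1  1  1  2  2
  R[3]: 0  0  0  1  1  2  3  3
  R[4]: 0  0  0  1  1  2  3  4
  R[5]: 0  0  0  1  2  3  4  5
  R[6]: 0  0  1  2  3  4  5  6
  R[7]: 0  1  2  3  4  5  6  7
  R[8]: 1  2  3  4  5  6  7  8

reading off 1-entries of Δ²R: w = (4, 7, 6, 8, 5, 3, 2, 1).

|D(w)|=22, |Ess(w)|=5:

[(2, 6, 1), (4, 5, 1), (5, 3, 0), (6, 2, 0), (7, 1, 0)]


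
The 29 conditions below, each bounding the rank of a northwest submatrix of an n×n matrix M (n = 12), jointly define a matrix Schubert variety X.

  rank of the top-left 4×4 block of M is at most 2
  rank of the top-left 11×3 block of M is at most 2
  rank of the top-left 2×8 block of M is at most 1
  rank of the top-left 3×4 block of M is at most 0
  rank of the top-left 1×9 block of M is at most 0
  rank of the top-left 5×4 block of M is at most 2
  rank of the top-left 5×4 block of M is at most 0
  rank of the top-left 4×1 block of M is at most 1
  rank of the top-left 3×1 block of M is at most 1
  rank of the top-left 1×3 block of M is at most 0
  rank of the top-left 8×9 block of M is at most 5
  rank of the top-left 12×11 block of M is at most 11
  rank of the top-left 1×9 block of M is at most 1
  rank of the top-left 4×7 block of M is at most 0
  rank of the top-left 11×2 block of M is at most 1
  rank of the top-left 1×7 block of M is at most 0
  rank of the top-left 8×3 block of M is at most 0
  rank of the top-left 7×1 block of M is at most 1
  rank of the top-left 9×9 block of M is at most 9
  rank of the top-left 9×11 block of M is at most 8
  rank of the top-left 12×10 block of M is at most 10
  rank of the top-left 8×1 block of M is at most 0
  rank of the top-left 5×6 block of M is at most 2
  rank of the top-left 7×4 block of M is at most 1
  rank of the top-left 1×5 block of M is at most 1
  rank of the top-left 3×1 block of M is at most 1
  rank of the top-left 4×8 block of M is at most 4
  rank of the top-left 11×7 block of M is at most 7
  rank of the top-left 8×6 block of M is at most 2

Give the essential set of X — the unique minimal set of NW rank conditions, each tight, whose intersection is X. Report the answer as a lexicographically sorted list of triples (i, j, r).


Reconstructing r_w from the 29 given conditions:

  0 0 0 0 0 0 0 0 0 1 1 1
  0 0 0 0 0 0 0 1 1 2 2 2
  0 0 0 0 0 0 0 1 2 3 3 3
  0 0 0 0 0 0 0 1 2 3 4 4
  0 0 0 0 1 1 1 2 3 4 5 5
  0 0 0 1 2 2 2 3 4 5 6 6
  0 0 0 1 2 2 3 4 5 6 7 7
  0 0 0 1 2 2 3 4 5 6 7 8
  1 1 1 2 3 3 4 5 6 7 8 9
  1 1 2 3 4 4 5 6 7 8 9 10
  1 1 2 3 4 5 6 7 8 9 10 11
  1 2 3 4 5 6 7 8 9 10 11 12

reading off 1-entries of Δ²R: w = (10, 8, 9, 11, 5, 4, 7, 12, 1, 3, 6, 2).

Rothe diagram D(w) (47 cells), 6 SE-corners (essential conditions):

[(1, 9, 0), (4, 7, 0), (5, 4, 0), (8, 3, 0), (8, 6, 2), (11, 2, 1)]


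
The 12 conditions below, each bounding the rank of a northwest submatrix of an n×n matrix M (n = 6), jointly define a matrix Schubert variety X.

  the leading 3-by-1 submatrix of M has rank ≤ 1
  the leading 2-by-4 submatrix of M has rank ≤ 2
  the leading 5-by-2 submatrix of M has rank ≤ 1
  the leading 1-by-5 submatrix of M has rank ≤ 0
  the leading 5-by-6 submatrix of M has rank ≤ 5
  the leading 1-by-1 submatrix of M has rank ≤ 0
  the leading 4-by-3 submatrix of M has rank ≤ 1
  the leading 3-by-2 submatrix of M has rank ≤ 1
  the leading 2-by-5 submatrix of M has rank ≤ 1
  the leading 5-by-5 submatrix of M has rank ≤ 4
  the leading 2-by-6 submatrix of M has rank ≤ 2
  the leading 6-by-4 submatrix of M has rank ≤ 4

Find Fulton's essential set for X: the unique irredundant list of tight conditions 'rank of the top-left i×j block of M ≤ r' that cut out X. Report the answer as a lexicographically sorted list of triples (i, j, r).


Propagating the 12 rank bounds to every northwest block:

  row 1: 0 0 0 0 0 1
  row 2: 1 1 1 1 1 2
  row 3: 1 1 1 2 2 3
  row 4: 1 1 1 2 3 4
  row 5: 1 1 2 3 4 5
  row 6: 1 2 3 4 5 6

reading off 1-entries of Δ²R: w = (6, 1, 4, 5, 3, 2).

ℓ(w)=10; the 3 essential cells (i,j,r):

[(1, 5, 0), (4, 3, 1), (5, 2, 1)]


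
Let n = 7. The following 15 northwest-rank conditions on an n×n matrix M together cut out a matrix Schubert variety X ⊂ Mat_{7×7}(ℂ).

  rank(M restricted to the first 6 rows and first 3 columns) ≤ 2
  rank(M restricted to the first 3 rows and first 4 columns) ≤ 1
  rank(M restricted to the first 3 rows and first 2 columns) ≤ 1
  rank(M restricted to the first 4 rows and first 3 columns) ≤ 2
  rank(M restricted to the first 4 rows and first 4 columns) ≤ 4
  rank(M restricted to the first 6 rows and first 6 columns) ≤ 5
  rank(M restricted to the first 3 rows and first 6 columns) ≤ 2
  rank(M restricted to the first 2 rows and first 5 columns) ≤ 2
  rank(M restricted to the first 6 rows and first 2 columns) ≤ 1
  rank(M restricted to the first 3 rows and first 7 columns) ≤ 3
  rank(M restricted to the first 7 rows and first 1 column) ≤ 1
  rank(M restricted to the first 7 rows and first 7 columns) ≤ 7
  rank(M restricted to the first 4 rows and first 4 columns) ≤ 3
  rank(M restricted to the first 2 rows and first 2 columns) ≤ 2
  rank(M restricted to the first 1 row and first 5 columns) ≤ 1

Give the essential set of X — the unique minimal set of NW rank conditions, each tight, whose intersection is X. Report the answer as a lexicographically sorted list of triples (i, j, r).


Reconstructing r_w from the 15 given conditions:

  R[1]: 1 | 1 | 1 | 1 | 1 | 1 | 1
  R[2]: 1 | 1 | 1 | 1 | 2 | 2 | 2
  R[3]: 1 | 1 | 1 | 1 | 2 | 2 | 3
  R[4]: 1 | 1 | 2 | 2 | 3 | 3 | 4
  R[5]: 1 | 1 | 2 | 3 | 4 | 4 | 5
  R[6]: 1 | 1 | 2 | 3 | 4 | 5 | 6
  R[7]: 1 | 2 | 3 | 4 | 5 | 6 | 7

so w = (1, 5, 7, 3, 4, 6, 2).

Fulton essential set (3 of the 10 Rothe cells):

[(3, 4, 1), (3, 6, 2), (6, 2, 1)]


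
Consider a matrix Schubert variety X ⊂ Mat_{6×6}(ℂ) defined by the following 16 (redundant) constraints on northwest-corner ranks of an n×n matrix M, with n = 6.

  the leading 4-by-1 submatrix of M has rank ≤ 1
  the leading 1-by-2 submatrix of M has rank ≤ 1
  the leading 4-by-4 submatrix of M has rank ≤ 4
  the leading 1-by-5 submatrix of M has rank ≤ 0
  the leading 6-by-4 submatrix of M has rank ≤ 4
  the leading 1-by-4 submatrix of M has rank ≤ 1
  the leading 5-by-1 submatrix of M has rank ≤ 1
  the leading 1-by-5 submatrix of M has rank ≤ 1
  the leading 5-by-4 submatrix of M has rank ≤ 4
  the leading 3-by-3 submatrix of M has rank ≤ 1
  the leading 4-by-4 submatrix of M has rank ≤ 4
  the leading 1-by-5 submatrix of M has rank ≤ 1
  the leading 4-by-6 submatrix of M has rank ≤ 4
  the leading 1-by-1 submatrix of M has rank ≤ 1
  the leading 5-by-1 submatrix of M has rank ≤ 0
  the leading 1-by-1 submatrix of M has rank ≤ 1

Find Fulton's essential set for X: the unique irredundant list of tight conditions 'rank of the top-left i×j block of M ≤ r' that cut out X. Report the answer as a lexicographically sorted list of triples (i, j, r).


Propagating the 16 rank bounds to every northwest block:

  0, 0, 0, 0, 0, 1
  0, 1, 1, 1, 1, 2
  0, 1, 1, 2, 2, 3
  0, 1, 2, 3, 3, 4
  0, 1, 2, 3, 4, 5
  1, 2, 3, 4, 5, 6

second differences of R give the permutation w = (6, 2, 4, 3, 5, 1).

|D(w)|=10, |Ess(w)|=3:

[(1, 5, 0), (3, 3, 1), (5, 1, 0)]


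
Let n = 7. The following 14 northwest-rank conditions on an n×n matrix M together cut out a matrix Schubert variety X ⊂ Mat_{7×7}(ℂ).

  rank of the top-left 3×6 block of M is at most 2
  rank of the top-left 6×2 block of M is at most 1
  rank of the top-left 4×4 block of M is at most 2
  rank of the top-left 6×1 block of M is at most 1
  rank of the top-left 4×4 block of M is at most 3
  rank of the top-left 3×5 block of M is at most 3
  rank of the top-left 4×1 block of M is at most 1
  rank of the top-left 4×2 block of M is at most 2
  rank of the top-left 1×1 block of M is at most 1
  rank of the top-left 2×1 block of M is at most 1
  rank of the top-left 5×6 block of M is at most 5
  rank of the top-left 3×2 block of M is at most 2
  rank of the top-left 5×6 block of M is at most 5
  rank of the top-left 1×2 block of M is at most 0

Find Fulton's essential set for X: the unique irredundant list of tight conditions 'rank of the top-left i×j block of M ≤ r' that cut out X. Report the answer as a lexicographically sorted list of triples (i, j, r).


Recovering R(i,j) via the rank-extension bound from the 14 conditions:

  row 1: 0 0 1 1 1 1 1
  row 2: 1 1 2 2 2 2 2
  row 3: 1 1 2 2 2 2 3
  row 4: 1 1 2 2 3 3 4
  row 5: 1 1 2 3 4 4 5
  row 6: 1 1 2 3 4 5 6
  row 7: 1 2 3 4 5 6 7

the unique w with this rank table is (3, 1, 7, 5, 4, 6, 2).

Fulton essential set (4 of the 10 Rothe cells):

[(1, 2, 0), (3, 6, 2), (4, 4, 2), (6, 2, 1)]
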